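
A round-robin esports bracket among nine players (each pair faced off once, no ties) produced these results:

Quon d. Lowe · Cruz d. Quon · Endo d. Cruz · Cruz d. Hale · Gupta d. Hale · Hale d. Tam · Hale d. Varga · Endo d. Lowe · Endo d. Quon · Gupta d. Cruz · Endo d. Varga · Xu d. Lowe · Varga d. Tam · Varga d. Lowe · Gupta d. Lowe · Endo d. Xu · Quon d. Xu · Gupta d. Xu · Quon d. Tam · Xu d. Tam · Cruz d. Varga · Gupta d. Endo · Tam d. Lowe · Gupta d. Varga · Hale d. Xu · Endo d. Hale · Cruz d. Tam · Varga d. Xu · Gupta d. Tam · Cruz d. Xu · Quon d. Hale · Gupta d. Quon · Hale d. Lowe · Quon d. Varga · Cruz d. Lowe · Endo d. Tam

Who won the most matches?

Gupta

Win totals: Gupta 8, Hale 4, Varga 3, Quon 5, Lowe 0, Endo 7, Xu 2, Cruz 6, Tam 1.
Gupta leads with 8 wins (next highest: 7).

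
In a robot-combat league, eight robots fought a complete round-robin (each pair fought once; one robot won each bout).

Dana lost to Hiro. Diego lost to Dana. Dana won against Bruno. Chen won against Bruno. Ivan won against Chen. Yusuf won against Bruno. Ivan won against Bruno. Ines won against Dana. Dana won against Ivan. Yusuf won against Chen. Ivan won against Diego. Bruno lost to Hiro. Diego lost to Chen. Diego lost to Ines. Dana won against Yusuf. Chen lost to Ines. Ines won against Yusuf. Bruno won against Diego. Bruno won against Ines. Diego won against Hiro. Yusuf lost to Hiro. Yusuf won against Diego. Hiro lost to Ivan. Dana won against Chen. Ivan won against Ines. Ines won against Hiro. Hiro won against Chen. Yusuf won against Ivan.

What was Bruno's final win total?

Bruno's results: beat Diego, Ines; lost to Dana, Chen, Hiro, Ivan, Yusuf.
That is 2 wins.

2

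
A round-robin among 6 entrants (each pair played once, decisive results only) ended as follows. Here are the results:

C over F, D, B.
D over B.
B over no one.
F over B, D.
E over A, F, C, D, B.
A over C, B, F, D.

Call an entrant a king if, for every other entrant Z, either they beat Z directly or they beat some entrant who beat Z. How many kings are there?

A cannot reach E in two steps.
B cannot reach A, C, D, E, F in two steps.
C cannot reach A, E in two steps.
D cannot reach A, C, E, F in two steps.
E reaches everyone (king).
F cannot reach A, C, E in two steps.
Kings: E — 1.

1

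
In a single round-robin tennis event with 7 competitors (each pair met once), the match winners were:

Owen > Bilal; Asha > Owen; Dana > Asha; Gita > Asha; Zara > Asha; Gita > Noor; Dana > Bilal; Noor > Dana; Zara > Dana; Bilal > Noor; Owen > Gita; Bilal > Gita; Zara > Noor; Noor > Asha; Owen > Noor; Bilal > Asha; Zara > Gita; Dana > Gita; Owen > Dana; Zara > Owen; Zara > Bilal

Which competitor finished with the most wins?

Win totals: Owen 4, Dana 3, Asha 1, Zara 6, Gita 2, Bilal 3, Noor 2.
Zara leads with 6 wins (next highest: 4).

Zara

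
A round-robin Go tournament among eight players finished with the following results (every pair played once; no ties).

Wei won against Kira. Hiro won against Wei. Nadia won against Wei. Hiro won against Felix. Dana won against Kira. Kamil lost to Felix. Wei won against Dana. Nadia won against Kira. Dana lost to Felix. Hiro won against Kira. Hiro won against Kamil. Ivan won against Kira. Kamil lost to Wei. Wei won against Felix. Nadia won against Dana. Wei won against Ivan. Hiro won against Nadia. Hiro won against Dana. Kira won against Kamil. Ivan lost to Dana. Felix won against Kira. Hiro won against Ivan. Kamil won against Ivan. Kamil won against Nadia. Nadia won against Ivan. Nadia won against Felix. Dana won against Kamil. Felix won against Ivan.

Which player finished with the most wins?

Win totals: Kira 1, Ivan 1, Hiro 7, Kamil 2, Felix 4, Wei 5, Nadia 5, Dana 3.
Hiro leads with 7 wins (next highest: 5).

Hiro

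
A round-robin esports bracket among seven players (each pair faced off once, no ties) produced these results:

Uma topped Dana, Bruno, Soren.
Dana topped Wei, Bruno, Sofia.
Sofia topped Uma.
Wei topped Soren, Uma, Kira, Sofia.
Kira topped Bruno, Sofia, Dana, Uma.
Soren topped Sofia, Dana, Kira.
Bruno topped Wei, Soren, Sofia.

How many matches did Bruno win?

3

Bruno's results: beat Wei, Soren, Sofia; lost to Uma, Kira, Dana.
That is 3 wins.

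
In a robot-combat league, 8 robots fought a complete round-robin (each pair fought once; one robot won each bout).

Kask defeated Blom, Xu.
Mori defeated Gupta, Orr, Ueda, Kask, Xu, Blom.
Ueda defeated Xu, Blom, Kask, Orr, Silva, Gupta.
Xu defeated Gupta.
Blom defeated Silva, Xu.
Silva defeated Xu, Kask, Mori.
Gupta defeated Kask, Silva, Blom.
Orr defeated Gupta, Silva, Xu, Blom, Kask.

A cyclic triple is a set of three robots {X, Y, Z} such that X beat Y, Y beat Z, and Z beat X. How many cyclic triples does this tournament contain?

8

Win totals: Kask 2, Mori 6, Xu 1, Silva 3, Gupta 3, Orr 5, Ueda 6, Blom 2.
A robot with w wins dominates both others in C(w,2) triples; summing gives 1 + 15 + 0 + 3 + 3 + 10 + 15 + 1 = 48 transitive triples.
Total triples C(8,3) = 56, so cyclic triples = 56 − 48 = 8.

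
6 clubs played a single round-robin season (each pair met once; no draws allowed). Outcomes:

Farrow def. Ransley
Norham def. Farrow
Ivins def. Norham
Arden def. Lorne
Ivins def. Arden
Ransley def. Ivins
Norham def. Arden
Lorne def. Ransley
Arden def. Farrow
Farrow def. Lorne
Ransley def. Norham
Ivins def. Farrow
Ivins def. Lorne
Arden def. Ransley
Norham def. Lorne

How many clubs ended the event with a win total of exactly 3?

2

Win totals: Lorne 1, Ransley 2, Norham 3, Arden 3, Farrow 2, Ivins 4.
Exactly 3: Norham, Arden — 2 clubs.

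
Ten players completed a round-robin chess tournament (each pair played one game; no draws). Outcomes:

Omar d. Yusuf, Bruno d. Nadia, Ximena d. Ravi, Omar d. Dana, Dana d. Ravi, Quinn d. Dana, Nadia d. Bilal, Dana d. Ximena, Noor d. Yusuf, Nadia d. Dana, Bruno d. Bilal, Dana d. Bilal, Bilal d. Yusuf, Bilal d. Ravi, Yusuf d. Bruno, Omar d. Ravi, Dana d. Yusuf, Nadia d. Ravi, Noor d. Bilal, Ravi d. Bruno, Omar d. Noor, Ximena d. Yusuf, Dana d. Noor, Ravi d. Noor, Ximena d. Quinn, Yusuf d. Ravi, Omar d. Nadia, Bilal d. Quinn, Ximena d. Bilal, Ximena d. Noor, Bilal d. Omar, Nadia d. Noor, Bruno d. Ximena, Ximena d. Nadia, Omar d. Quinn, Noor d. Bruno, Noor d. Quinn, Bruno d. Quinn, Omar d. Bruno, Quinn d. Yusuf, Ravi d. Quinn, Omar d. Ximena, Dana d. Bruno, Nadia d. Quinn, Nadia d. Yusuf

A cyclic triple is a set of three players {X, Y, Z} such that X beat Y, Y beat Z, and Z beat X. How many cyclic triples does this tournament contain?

Win totals: Bruno 4, Ximena 6, Ravi 3, Yusuf 2, Nadia 6, Noor 4, Quinn 2, Dana 6, Omar 8, Bilal 4.
A player with w wins dominates both others in C(w,2) triples; summing gives 6 + 15 + 3 + 1 + 15 + 6 + 1 + 15 + 28 + 6 = 96 transitive triples.
Total triples C(10,3) = 120, so cyclic triples = 120 − 96 = 24.

24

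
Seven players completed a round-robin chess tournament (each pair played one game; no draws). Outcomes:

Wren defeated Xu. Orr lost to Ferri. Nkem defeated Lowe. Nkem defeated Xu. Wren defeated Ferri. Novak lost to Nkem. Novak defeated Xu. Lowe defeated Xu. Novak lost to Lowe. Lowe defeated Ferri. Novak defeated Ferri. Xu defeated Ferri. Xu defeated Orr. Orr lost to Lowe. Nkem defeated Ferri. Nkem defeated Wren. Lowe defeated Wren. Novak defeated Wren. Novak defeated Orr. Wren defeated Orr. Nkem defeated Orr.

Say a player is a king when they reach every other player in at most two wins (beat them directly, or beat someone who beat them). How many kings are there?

1

Xu cannot reach Nkem, Novak, Lowe, Wren in two steps.
Orr cannot reach Xu, Nkem, Novak, Lowe, Wren, Ferri in two steps.
Nkem reaches everyone (king).
Novak cannot reach Nkem, Lowe in two steps.
Lowe cannot reach Nkem in two steps.
Wren cannot reach Nkem, Novak, Lowe in two steps.
Ferri cannot reach Xu, Nkem, Novak, Lowe, Wren in two steps.
Kings: Nkem — 1.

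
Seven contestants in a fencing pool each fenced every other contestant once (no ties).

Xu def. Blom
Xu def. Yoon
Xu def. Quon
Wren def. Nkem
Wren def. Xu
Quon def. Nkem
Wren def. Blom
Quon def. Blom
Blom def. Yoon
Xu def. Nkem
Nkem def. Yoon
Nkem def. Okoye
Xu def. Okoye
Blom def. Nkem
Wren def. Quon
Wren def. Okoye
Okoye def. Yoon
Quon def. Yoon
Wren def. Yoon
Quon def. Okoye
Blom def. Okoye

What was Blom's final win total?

Blom's results: beat Okoye, Yoon, Nkem; lost to Wren, Xu, Quon.
That is 3 wins.

3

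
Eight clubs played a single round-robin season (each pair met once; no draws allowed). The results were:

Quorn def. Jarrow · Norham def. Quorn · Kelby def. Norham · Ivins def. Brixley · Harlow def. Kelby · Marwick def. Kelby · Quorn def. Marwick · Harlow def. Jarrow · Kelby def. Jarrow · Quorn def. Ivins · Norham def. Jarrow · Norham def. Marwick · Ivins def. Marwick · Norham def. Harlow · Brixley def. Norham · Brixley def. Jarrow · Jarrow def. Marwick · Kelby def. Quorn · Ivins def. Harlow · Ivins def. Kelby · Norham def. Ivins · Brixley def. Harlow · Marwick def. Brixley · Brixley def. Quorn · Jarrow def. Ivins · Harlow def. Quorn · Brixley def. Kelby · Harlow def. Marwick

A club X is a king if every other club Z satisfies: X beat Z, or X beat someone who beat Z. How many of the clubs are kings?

Ivins reaches everyone (king).
Kelby cannot reach Brixley in two steps.
Jarrow cannot reach Norham, Quorn in two steps.
Harlow reaches everyone (king).
Brixley reaches everyone (king).
Marwick cannot reach Ivins in two steps.
Norham reaches everyone (king).
Quorn cannot reach Norham in two steps.
Kings: Ivins, Harlow, Brixley, Norham — 4.

4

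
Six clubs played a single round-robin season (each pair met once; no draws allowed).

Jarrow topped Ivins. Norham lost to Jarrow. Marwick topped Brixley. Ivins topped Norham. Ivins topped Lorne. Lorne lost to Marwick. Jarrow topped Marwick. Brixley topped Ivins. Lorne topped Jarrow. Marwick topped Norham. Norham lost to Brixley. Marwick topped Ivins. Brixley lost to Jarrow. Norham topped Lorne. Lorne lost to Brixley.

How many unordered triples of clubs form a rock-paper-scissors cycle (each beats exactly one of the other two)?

4

Of the C(6,3) = 20 triples, the cyclic ones are: {Marwick, Lorne, Jarrow}; {Brixley, Lorne, Jarrow}; {Ivins, Lorne, Jarrow}; {Norham, Lorne, Jarrow}.
That is 4.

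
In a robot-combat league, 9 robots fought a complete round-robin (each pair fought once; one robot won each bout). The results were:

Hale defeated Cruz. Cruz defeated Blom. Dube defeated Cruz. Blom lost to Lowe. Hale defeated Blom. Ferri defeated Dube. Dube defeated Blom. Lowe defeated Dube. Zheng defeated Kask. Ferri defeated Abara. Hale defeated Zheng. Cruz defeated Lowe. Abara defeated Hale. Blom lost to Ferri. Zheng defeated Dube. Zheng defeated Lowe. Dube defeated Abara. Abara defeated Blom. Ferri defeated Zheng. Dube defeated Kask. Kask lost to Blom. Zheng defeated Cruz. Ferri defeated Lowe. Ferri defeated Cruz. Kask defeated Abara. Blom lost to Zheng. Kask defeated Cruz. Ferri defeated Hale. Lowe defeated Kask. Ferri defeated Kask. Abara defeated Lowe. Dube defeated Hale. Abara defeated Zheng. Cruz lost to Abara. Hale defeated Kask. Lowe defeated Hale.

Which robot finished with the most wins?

Win totals: Dube 5, Cruz 2, Lowe 4, Ferri 8, Hale 4, Abara 5, Blom 1, Kask 2, Zheng 5.
Ferri leads with 8 wins (next highest: 5).

Ferri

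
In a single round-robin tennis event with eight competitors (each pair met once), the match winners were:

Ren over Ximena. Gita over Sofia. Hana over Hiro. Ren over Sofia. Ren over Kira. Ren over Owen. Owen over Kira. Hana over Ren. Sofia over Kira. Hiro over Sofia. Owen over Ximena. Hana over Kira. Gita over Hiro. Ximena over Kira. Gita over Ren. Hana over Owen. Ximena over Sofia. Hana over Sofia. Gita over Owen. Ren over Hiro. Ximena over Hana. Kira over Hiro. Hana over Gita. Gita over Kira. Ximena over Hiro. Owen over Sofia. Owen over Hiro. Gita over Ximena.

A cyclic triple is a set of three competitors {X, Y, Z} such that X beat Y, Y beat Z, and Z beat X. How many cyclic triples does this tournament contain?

4

Win totals: Hana 6, Kira 1, Ren 5, Gita 6, Sofia 1, Ximena 4, Hiro 1, Owen 4.
A competitor with w wins dominates both others in C(w,2) triples; summing gives 15 + 0 + 10 + 15 + 0 + 6 + 0 + 6 = 52 transitive triples.
Total triples C(8,3) = 56, so cyclic triples = 56 − 52 = 4.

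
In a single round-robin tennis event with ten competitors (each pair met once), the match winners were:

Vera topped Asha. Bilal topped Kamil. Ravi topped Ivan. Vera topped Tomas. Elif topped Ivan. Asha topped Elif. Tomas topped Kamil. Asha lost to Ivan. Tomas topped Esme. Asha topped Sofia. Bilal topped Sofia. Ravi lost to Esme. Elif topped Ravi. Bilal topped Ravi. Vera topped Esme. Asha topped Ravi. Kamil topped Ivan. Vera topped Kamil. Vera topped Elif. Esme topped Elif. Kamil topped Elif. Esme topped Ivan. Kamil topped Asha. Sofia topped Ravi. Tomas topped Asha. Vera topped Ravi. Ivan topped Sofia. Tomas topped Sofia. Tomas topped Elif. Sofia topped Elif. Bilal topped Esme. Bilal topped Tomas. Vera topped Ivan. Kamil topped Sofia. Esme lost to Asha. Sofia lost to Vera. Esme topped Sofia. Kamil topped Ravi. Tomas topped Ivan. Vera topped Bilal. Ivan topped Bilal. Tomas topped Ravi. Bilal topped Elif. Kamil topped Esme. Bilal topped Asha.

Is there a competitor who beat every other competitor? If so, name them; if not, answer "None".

Vera has 9 wins out of 9 opponents — a perfect record.

Vera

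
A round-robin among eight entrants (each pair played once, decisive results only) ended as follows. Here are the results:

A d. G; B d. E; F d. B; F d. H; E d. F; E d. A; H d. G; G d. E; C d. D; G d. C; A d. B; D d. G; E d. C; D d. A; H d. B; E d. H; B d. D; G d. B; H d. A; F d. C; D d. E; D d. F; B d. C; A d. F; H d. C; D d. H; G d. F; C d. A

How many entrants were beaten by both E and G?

2

E beat: A, C, F, H.
G beat: B, C, E, F.
Both beat: C, F — 2.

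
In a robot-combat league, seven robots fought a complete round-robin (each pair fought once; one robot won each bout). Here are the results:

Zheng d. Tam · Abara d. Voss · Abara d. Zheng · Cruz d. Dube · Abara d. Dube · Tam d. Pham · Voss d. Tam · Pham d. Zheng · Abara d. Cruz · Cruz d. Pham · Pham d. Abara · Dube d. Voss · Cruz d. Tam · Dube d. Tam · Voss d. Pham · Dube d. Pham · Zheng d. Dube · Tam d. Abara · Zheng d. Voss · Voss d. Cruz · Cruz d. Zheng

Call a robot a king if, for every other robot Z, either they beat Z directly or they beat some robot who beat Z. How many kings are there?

Pham reaches everyone (king).
Dube reaches everyone (king).
Abara reaches everyone (king).
Cruz reaches everyone (king).
Zheng reaches everyone (king).
Voss reaches everyone (king).
Tam reaches everyone (king).
Kings: Pham, Dube, Abara, Cruz, Zheng, Voss, Tam — 7.

7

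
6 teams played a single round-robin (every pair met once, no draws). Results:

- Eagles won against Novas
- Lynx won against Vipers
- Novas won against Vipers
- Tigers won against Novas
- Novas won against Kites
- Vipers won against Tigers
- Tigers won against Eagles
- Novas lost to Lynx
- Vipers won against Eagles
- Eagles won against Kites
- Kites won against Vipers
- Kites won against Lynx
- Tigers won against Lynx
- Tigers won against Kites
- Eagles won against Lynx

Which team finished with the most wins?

Tigers

Win totals: Novas 2, Eagles 3, Vipers 2, Kites 2, Tigers 4, Lynx 2.
Tigers leads with 4 wins (next highest: 3).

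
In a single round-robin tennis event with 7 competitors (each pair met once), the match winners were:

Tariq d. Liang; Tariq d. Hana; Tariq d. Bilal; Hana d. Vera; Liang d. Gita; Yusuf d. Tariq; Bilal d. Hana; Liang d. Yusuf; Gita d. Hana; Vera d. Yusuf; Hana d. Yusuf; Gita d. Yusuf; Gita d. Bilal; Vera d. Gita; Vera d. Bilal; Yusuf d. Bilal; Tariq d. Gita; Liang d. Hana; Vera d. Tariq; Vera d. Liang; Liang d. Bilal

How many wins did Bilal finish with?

1

Bilal's results: beat Hana; lost to Vera, Gita, Tariq, Liang, Yusuf.
That is 1 win.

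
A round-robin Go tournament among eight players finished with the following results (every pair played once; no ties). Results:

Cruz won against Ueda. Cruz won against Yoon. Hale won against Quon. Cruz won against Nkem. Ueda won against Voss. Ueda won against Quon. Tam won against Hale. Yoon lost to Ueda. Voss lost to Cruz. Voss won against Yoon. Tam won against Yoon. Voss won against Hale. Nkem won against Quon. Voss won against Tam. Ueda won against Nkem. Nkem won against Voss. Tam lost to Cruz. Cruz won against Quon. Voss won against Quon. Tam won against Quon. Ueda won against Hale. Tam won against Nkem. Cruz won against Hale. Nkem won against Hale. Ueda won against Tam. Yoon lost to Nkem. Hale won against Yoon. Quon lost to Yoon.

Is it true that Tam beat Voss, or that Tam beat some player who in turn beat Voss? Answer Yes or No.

Tam did not beat Voss directly.
Tam beat Yoon, Nkem, Hale, Quon. Of those, Nkem beat Voss.

Yes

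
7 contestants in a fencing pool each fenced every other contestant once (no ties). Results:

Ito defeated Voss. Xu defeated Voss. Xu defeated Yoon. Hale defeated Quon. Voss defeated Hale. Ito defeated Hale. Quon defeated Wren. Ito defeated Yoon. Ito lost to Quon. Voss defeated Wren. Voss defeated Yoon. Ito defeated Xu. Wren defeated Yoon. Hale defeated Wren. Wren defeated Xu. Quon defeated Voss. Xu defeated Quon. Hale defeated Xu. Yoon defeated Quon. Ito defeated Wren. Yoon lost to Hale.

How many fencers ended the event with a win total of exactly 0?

Win totals: Ito 5, Yoon 1, Hale 4, Voss 3, Quon 3, Wren 2, Xu 3.
No fencer has exactly 0 wins.

0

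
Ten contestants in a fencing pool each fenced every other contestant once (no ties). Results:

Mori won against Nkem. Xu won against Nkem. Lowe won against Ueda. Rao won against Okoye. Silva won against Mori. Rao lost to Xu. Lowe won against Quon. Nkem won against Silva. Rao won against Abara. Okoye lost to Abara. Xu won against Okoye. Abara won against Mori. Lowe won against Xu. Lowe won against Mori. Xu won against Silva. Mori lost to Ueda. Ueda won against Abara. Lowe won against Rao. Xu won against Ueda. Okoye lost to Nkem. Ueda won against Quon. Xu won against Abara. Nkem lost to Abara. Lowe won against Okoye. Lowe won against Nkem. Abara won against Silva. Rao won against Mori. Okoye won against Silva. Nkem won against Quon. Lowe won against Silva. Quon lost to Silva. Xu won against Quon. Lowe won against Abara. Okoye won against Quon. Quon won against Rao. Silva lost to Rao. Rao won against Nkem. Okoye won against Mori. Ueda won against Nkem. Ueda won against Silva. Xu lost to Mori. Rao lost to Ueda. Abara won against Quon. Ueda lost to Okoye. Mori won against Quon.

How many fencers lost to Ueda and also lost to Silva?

2

Ueda beat: Nkem, Rao, Abara, Quon, Mori, Silva.
Silva beat: Quon, Mori.
Both beat: Quon, Mori — 2.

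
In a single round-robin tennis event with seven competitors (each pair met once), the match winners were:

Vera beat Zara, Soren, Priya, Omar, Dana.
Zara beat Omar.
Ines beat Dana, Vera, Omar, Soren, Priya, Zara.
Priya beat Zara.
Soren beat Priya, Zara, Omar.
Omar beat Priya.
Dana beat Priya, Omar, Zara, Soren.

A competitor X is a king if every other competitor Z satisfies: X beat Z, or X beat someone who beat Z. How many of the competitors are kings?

1

Priya cannot reach Vera, Dana, Ines, Soren in two steps.
Vera cannot reach Ines in two steps.
Dana cannot reach Vera, Ines in two steps.
Zara cannot reach Vera, Dana, Ines, Soren in two steps.
Ines reaches everyone (king).
Omar cannot reach Vera, Dana, Ines, Soren in two steps.
Soren cannot reach Vera, Dana, Ines in two steps.
Kings: Ines — 1.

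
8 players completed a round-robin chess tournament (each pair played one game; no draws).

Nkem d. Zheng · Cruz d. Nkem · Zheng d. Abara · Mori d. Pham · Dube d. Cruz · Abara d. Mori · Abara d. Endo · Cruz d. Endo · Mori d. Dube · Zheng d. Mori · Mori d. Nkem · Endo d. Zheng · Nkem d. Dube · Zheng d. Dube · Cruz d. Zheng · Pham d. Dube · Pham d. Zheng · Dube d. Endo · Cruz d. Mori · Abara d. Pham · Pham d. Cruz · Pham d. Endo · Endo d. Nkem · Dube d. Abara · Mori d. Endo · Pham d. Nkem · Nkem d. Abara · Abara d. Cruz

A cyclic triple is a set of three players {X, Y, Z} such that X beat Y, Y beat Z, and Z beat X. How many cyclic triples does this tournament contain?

18

Win totals: Zheng 3, Dube 3, Pham 5, Mori 4, Nkem 3, Cruz 4, Abara 4, Endo 2.
A player with w wins dominates both others in C(w,2) triples; summing gives 3 + 3 + 10 + 6 + 3 + 6 + 6 + 1 = 38 transitive triples.
Total triples C(8,3) = 56, so cyclic triples = 56 − 38 = 18.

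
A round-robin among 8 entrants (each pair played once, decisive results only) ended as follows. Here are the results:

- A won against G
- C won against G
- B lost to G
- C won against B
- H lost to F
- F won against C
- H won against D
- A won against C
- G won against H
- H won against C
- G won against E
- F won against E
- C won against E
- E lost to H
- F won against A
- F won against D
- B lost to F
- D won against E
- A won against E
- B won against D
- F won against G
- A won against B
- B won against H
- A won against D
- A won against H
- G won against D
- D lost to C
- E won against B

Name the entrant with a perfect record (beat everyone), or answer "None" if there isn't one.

F has 7 wins out of 7 opponents — a perfect record.

F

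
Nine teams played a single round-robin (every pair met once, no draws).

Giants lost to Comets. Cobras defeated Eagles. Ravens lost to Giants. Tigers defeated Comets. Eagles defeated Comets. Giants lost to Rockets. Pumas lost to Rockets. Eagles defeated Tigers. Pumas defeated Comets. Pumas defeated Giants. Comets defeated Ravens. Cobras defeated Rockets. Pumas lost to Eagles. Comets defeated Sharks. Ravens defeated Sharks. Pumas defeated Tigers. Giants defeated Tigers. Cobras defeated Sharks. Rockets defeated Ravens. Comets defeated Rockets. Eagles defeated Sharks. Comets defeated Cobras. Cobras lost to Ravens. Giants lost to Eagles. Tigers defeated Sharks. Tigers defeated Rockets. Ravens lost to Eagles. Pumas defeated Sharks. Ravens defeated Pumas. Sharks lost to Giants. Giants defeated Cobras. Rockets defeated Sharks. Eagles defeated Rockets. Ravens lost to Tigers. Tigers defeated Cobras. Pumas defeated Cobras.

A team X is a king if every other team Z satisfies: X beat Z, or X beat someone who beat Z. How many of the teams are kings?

Rockets cannot reach Eagles in two steps.
Giants reaches everyone (king).
Eagles reaches everyone (king).
Comets reaches everyone (king).
Tigers reaches everyone (king).
Sharks cannot reach Rockets, Giants, Eagles, Comets, Tigers, Ravens, Cobras, Pumas in two steps.
Ravens reaches everyone (king).
Cobras reaches everyone (king).
Pumas reaches everyone (king).
Kings: Giants, Eagles, Comets, Tigers, Ravens, Cobras, Pumas — 7.

7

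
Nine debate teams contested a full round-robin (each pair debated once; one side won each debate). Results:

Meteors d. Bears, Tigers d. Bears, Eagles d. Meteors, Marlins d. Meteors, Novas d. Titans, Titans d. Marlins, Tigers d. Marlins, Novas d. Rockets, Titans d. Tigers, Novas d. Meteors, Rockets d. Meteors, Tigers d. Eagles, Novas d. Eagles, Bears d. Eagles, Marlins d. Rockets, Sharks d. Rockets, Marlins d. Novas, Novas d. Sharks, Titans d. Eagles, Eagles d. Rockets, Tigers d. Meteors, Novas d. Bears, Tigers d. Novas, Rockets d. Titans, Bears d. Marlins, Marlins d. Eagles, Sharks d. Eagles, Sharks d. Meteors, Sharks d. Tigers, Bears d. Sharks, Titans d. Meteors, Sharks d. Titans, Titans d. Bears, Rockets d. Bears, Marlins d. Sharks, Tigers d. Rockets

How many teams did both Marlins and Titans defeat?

Marlins beat: Sharks, Rockets, Meteors, Eagles, Novas.
Titans beat: Meteors, Eagles, Tigers, Marlins, Bears.
Both beat: Meteors, Eagles — 2.

2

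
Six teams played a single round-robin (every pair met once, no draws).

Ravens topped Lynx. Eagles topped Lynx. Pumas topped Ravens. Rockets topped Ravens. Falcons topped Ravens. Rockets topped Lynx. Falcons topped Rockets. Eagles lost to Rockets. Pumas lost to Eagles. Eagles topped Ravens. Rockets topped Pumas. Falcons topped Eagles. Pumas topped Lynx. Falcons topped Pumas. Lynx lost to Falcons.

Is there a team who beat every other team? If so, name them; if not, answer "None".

Falcons

Falcons has 5 wins out of 5 opponents — a perfect record.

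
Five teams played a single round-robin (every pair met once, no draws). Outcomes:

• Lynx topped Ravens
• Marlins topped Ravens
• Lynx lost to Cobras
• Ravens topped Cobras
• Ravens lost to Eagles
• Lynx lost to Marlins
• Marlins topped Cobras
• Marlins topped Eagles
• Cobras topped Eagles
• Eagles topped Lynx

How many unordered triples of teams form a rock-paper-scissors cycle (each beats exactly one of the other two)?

2

Of the C(5,3) = 10 triples, the cyclic ones are: {Eagles, Cobras, Ravens}; {Cobras, Ravens, Lynx}.
That is 2.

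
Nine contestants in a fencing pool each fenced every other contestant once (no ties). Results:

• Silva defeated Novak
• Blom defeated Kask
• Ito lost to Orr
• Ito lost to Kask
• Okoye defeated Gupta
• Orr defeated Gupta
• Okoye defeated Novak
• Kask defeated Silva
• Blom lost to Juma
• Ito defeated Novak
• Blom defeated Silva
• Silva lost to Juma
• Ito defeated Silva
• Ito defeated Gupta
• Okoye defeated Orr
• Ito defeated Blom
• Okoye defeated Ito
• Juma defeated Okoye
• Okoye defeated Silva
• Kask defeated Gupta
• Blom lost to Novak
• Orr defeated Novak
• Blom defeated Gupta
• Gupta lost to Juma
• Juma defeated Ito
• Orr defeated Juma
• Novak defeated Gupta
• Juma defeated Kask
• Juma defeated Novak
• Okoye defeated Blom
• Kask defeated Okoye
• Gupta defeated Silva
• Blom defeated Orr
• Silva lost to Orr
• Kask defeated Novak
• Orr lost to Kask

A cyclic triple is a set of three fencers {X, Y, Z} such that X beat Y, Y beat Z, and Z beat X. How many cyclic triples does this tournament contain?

Win totals: Kask 6, Novak 2, Ito 4, Juma 7, Okoye 6, Silva 1, Gupta 1, Blom 4, Orr 5.
A fencer with w wins dominates both others in C(w,2) triples; summing gives 15 + 1 + 6 + 21 + 15 + 0 + 0 + 6 + 10 = 74 transitive triples.
Total triples C(9,3) = 84, so cyclic triples = 84 − 74 = 10.

10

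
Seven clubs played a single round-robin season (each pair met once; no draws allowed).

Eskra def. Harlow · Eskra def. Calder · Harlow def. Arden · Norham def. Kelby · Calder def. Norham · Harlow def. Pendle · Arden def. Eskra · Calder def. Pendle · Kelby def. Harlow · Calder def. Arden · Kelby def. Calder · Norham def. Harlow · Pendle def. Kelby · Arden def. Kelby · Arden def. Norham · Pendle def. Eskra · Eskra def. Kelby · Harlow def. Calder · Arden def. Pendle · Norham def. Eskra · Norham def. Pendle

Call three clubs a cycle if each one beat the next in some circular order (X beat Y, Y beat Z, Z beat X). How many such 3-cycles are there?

12

Win totals: Harlow 3, Arden 4, Norham 4, Kelby 2, Calder 3, Pendle 2, Eskra 3.
A club with w wins dominates both others in C(w,2) triples; summing gives 3 + 6 + 6 + 1 + 3 + 1 + 3 = 23 transitive triples.
Total triples C(7,3) = 35, so cyclic triples = 35 − 23 = 12.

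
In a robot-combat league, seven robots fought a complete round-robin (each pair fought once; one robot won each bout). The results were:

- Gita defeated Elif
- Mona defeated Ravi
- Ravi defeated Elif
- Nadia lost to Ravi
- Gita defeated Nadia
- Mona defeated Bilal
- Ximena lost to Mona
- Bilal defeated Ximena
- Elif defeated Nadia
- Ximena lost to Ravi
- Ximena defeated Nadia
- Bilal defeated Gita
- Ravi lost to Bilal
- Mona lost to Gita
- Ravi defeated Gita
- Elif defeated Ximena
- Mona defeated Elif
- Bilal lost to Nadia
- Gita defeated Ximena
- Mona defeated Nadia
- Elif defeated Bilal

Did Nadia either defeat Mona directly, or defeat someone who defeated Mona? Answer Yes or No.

No

Nadia did not beat Mona directly.
Nadia beat Bilal, but each of them lost to Mona. No two-step path.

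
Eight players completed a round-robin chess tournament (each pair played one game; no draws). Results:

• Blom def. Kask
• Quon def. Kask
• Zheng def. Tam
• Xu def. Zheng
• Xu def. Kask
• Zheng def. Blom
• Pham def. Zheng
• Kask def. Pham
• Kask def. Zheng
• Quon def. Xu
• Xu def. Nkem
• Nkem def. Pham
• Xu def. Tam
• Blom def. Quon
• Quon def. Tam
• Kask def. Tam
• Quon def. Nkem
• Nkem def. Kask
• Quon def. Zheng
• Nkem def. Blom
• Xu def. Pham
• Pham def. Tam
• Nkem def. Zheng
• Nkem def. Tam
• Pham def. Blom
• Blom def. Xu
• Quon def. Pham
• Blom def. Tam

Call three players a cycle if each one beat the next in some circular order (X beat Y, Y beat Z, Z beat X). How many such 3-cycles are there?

Win totals: Kask 3, Zheng 2, Blom 4, Xu 5, Tam 0, Quon 6, Nkem 5, Pham 3.
A player with w wins dominates both others in C(w,2) triples; summing gives 3 + 1 + 6 + 10 + 0 + 15 + 10 + 3 = 48 transitive triples.
Total triples C(8,3) = 56, so cyclic triples = 56 − 48 = 8.

8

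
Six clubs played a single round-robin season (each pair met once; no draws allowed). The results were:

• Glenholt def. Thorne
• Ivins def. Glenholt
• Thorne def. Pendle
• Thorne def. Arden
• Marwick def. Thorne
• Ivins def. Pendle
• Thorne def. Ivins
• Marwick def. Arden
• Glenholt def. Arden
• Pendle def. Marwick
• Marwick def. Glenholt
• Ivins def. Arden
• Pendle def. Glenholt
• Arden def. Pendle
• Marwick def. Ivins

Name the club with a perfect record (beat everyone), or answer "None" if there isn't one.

Highest win total is Marwick with 4 (out of 5 possible).
Marwick lost to Pendle, so no club went undefeated.

None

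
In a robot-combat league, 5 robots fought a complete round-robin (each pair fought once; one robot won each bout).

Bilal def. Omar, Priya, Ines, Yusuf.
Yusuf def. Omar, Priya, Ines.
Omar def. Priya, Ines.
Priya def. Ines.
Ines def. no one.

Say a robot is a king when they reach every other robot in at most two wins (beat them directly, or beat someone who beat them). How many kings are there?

1

Bilal reaches everyone (king).
Omar cannot reach Bilal, Yusuf in two steps.
Ines cannot reach Bilal, Omar, Yusuf, Priya in two steps.
Yusuf cannot reach Bilal in two steps.
Priya cannot reach Bilal, Omar, Yusuf in two steps.
Kings: Bilal — 1.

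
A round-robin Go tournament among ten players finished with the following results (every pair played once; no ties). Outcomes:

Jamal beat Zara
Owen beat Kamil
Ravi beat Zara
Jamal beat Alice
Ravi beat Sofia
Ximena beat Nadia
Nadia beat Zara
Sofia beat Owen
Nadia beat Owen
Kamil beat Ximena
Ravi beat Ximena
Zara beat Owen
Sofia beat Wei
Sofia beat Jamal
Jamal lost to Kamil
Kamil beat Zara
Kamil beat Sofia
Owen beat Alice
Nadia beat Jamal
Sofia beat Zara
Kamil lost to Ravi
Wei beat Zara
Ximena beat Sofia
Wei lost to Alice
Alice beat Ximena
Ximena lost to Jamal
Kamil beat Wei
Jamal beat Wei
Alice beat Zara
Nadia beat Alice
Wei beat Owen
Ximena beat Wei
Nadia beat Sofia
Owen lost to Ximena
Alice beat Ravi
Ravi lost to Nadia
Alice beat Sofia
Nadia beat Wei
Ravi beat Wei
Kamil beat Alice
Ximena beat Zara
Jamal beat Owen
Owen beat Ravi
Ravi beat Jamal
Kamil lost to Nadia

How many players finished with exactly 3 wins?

Win totals: Alice 5, Nadia 8, Owen 3, Zara 1, Sofia 4, Jamal 5, Wei 2, Ravi 6, Ximena 5, Kamil 6.
Exactly 3: Owen — 1 player.

1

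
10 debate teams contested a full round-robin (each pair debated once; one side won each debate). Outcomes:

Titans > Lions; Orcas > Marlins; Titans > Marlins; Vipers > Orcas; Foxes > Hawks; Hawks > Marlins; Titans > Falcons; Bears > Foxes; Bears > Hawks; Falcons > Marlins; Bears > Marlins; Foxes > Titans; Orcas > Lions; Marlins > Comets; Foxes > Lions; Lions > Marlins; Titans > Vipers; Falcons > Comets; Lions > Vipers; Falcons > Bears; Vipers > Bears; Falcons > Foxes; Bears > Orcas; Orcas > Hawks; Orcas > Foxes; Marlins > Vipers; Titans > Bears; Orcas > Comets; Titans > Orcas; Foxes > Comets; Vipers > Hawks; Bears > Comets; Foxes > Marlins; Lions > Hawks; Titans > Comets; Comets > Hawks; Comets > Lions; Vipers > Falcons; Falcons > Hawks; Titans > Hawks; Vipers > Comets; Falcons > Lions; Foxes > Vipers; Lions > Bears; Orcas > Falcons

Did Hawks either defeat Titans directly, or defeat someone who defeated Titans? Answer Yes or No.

Hawks did not beat Titans directly.
Hawks beat Marlins, but each of them lost to Titans. No two-step path.

No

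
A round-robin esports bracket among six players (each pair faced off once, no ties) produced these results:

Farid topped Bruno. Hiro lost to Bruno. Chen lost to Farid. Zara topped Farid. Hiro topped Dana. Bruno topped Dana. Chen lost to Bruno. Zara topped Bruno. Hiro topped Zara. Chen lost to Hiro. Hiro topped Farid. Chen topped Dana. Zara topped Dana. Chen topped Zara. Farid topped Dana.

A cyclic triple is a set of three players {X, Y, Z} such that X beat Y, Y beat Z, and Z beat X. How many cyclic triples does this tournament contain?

4

Of the C(6,3) = 20 triples, the cyclic ones are: {Farid, Bruno, Hiro}; {Farid, Chen, Zara}; {Bruno, Chen, Zara}; {Bruno, Zara, Hiro}.
That is 4.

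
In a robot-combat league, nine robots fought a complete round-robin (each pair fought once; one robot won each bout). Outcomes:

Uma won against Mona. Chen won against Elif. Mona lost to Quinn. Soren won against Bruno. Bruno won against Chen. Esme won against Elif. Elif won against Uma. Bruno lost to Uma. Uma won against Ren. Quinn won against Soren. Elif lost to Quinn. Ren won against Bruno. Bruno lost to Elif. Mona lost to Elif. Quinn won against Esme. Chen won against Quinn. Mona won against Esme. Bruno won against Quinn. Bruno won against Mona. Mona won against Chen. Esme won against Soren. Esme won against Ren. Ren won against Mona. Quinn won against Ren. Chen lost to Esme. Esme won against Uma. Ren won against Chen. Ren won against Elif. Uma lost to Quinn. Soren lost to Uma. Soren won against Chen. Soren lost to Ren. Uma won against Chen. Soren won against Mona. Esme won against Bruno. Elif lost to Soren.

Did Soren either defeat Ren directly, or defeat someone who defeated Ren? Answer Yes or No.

Soren did not beat Ren directly.
Soren beat Chen, Mona, Elif, Bruno, but each of them lost to Ren. No two-step path.

No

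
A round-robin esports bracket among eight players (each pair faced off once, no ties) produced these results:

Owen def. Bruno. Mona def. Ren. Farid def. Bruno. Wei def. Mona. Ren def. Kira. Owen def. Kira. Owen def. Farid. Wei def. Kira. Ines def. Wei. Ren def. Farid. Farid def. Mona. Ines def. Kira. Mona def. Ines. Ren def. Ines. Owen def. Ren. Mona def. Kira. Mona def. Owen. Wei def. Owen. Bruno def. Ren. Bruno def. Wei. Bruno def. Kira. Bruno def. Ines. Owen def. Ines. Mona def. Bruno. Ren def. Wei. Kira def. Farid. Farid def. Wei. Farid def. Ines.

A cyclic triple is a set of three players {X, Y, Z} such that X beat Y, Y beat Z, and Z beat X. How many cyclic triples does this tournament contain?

14

Win totals: Ines 2, Kira 1, Mona 5, Owen 5, Ren 4, Bruno 4, Wei 3, Farid 4.
A player with w wins dominates both others in C(w,2) triples; summing gives 1 + 0 + 10 + 10 + 6 + 6 + 3 + 6 = 42 transitive triples.
Total triples C(8,3) = 56, so cyclic triples = 56 − 42 = 14.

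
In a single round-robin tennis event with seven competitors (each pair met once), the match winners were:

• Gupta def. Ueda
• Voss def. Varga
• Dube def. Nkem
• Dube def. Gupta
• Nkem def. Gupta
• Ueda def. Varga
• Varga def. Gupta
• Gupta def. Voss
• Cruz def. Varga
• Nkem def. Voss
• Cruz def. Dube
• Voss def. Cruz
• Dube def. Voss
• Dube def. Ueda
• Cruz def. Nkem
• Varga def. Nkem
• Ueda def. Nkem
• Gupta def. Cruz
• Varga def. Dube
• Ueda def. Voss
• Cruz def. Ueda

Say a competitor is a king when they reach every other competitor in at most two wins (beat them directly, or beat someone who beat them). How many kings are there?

Gupta reaches everyone (king).
Dube reaches everyone (king).
Ueda reaches everyone (king).
Cruz reaches everyone (king).
Varga reaches everyone (king).
Voss reaches everyone (king).
Nkem cannot reach Dube in two steps.
Kings: Gupta, Dube, Ueda, Cruz, Varga, Voss — 6.

6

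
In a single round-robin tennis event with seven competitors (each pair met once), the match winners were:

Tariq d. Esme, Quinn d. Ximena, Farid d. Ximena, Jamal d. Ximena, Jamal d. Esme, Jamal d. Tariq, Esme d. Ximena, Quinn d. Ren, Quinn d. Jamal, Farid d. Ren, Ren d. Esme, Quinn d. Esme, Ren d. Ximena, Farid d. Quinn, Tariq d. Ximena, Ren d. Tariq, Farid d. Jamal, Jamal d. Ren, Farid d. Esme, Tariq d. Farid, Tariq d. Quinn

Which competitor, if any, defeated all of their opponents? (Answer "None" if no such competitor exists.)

Highest win total is Farid with 5 (out of 6 possible).
Farid lost to Tariq, so no competitor went undefeated.

None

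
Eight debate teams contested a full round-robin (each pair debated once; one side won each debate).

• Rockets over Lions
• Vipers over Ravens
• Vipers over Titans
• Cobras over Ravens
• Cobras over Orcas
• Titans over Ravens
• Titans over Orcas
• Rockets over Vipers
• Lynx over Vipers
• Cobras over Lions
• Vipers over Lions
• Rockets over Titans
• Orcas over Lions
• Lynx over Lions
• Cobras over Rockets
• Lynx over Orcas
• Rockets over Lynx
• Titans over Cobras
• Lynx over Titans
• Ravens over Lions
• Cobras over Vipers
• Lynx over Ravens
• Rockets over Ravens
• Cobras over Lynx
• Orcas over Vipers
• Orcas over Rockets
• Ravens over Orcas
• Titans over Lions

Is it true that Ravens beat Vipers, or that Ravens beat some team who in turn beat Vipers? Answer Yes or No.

Yes

Ravens did not beat Vipers directly.
Ravens beat Lions, Orcas. Of those, Orcas beat Vipers.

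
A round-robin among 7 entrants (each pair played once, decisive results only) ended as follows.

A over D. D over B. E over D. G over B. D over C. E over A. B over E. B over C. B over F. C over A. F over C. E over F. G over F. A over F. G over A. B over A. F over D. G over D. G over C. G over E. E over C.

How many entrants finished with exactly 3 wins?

0

Win totals: A 2, B 4, C 1, D 2, E 4, F 2, G 6.
No entrant has exactly 3 wins.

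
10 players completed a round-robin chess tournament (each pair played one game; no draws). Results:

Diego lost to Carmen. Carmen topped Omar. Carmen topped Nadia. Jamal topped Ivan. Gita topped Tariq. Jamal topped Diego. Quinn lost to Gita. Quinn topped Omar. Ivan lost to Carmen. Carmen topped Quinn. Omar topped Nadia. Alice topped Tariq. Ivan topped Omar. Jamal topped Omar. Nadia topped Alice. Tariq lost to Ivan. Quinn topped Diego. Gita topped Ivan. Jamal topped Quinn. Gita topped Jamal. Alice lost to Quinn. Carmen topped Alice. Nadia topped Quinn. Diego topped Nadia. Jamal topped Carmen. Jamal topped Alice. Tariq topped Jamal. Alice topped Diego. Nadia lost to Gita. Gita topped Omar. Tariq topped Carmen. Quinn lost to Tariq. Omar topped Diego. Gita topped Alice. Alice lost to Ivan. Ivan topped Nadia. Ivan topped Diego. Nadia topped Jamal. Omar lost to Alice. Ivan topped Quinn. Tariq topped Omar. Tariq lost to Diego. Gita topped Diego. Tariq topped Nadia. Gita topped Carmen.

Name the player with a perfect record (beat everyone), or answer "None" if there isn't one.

Gita

Gita has 9 wins out of 9 opponents — a perfect record.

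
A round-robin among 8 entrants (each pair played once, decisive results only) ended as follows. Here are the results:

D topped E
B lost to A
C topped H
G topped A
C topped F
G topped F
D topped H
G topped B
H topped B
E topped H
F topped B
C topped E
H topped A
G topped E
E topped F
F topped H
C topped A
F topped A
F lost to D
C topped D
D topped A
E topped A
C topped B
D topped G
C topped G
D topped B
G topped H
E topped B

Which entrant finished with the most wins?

C

Win totals: A 1, B 0, C 7, D 6, E 4, F 3, G 5, H 2.
C leads with 7 wins (next highest: 6).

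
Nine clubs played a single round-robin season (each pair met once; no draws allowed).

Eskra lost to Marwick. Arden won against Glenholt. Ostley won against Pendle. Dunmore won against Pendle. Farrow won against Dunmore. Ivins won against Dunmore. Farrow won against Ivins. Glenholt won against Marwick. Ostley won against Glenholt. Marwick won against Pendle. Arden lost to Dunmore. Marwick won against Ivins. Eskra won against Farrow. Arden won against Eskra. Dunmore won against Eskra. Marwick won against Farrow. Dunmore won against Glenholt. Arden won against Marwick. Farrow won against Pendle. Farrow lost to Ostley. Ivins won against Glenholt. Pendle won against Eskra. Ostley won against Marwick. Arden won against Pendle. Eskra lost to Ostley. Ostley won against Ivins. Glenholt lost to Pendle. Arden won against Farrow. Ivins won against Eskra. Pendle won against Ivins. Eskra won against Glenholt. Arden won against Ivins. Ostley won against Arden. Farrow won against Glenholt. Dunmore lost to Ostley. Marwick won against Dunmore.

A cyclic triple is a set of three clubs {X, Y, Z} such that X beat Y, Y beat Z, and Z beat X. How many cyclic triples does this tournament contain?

12

Win totals: Glenholt 1, Pendle 3, Dunmore 4, Eskra 2, Farrow 4, Ivins 3, Marwick 5, Ostley 8, Arden 6.
A club with w wins dominates both others in C(w,2) triples; summing gives 0 + 3 + 6 + 1 + 6 + 3 + 10 + 28 + 15 = 72 transitive triples.
Total triples C(9,3) = 84, so cyclic triples = 84 − 72 = 12.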